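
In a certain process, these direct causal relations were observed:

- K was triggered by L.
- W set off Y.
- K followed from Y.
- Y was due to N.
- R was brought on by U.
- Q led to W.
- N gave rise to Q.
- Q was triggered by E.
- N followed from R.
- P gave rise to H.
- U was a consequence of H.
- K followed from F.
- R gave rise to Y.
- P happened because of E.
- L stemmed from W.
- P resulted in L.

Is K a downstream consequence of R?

There is a causal chain: R → Y → K.

Yes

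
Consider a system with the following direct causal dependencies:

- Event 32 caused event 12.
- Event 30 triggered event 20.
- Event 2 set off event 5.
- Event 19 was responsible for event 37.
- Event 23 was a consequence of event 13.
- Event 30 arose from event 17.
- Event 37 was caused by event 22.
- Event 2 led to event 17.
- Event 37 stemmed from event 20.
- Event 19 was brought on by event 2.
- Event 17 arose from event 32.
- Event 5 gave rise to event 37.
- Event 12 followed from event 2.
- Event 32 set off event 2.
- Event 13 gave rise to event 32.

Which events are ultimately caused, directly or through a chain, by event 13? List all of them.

event 12, event 17, event 19, event 2, event 20, event 23, event 30, event 32, event 37, event 5

Direct effects: event 23, event 32.
2 steps out: event 2, event 17, event 12.
3 steps out: event 5, event 30, event 19.
4 steps out: event 20, event 37.
Not reachable from it: event 22.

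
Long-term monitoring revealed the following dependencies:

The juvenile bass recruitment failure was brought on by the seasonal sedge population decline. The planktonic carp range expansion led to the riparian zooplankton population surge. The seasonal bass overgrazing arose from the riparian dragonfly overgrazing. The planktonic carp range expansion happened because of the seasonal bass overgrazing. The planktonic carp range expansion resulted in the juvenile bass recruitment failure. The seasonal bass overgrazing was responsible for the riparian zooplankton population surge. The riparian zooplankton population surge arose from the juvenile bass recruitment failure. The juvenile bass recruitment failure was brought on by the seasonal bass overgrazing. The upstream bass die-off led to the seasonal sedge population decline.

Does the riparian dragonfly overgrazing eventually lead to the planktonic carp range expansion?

Yes

There is a causal chain: the riparian dragonfly overgrazing → the seasonal bass overgrazing → the planktonic carp range expansion.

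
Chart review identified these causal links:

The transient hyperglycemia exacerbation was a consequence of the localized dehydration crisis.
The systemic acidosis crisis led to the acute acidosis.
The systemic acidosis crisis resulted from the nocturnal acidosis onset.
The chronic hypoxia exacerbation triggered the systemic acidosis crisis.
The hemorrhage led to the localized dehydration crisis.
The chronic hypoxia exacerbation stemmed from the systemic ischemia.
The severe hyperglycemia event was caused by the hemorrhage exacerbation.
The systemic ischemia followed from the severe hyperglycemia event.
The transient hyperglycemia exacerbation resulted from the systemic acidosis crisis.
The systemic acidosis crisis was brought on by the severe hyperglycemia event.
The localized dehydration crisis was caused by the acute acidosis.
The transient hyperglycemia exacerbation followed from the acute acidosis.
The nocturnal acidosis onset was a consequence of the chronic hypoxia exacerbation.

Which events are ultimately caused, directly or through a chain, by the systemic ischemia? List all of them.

the acute acidosis, the chronic hypoxia exacerbation, the localized dehydration crisis, the nocturnal acidosis onset, the systemic acidosis crisis, the transient hyperglycemia exacerbation

Direct effects: the chronic hypoxia exacerbation.
2 steps out: the nocturnal acidosis onset, the systemic acidosis crisis.
3 steps out: the acute acidosis, the transient hyperglycemia exacerbation.
4 steps out: the localized dehydration crisis.
Not reachable from it: the hemorrhage exacerbation, the severe hyperglycemia event, the hemorrhage.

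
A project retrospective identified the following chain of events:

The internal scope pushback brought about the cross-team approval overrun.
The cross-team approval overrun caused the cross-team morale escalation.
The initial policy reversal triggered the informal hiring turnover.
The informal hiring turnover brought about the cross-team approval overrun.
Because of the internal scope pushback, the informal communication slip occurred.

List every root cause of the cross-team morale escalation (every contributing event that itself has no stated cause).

the initial policy reversal, the internal scope pushback

Tracing upstream from the cross-team morale escalation: the cross-team morale escalation ← the cross-team approval overrun ← the informal hiring turnover ← the initial policy reversal.
A separate upstream branch: the cross-team morale escalation ← the cross-team approval overrun ← the internal scope pushback.
Each of those chain origins has no stated cause.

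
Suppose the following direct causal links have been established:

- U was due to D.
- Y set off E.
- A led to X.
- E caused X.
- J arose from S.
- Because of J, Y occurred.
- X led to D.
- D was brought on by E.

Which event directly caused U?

Upstream contributors include S, J, Y, E, X, A, but only D feeds directly into U.

D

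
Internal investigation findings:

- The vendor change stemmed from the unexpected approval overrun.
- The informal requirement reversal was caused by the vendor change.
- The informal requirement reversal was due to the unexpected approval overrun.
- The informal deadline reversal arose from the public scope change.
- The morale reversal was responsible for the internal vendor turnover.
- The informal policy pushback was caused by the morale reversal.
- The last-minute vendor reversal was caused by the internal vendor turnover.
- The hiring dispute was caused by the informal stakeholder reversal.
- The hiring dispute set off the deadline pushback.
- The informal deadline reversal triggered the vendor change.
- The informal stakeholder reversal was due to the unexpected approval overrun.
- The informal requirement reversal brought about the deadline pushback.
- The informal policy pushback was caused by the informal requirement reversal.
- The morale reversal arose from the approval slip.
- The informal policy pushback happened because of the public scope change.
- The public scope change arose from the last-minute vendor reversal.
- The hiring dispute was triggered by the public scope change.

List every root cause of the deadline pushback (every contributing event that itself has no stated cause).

Tracing upstream from the deadline pushback: the deadline pushback ← the hiring dispute ← the public scope change ← the last-minute vendor reversal ← the internal vendor turnover ← the morale reversal ← the approval slip.
A separate upstream branch: the deadline pushback ← the informal requirement reversal ← the unexpected approval overrun.
Each of those chain origins has no stated cause.

the approval slip, the unexpected approval overrun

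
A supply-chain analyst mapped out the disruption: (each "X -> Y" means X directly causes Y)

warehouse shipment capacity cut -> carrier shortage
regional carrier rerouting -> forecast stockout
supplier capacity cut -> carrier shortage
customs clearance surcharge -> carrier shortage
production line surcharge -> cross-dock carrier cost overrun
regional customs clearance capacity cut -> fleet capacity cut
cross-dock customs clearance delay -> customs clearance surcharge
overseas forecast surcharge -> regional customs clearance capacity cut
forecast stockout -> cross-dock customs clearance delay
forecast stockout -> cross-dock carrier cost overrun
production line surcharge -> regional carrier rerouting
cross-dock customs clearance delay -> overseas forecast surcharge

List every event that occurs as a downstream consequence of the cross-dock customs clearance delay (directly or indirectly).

the carrier shortage, the customs clearance surcharge, the fleet capacity cut, the overseas forecast surcharge, the regional customs clearance capacity cut

Direct effects: the overseas forecast surcharge, the customs clearance surcharge.
2 steps out: the regional customs clearance capacity cut, the carrier shortage.
3 steps out: the fleet capacity cut.
Not reachable from it: the supplier capacity cut, the production line surcharge, the regional carrier rerouting, the forecast stockout, the cross-dock carrier cost overrun, the warehouse shipment capacity cut.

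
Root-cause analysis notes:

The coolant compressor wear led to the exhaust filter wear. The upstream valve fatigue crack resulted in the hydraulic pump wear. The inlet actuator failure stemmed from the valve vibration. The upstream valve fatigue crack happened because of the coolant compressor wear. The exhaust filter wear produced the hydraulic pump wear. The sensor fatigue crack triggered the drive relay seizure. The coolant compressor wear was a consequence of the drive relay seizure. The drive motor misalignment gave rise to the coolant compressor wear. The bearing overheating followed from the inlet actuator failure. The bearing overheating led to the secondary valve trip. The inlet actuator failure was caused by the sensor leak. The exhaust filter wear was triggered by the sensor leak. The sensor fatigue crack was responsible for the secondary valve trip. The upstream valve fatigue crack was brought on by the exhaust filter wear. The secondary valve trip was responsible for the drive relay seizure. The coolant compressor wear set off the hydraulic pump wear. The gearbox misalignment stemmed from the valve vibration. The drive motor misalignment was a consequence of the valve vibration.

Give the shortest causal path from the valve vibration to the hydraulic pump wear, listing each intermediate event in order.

the valve vibration → the drive motor misalignment
the drive motor misalignment → the coolant compressor wear
the coolant compressor wear → the hydraulic pump wear
Length: 3 steps.

the valve vibration → the drive motor misalignment → the coolant compressor wear → the hydraulic pump wear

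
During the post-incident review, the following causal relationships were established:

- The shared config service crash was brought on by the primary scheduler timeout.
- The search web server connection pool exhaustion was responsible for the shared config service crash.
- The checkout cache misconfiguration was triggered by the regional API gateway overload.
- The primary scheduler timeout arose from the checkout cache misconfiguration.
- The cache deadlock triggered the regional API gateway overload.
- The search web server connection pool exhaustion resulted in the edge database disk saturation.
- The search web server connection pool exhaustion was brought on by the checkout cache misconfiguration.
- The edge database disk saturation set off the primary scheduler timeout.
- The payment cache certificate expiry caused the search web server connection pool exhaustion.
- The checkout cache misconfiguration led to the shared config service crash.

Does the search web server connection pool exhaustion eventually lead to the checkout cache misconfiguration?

No

The search web server connection pool exhaustion leads to the edge database disk saturation, the primary scheduler timeout, the shared config service crash; the checkout cache misconfiguration is not among them.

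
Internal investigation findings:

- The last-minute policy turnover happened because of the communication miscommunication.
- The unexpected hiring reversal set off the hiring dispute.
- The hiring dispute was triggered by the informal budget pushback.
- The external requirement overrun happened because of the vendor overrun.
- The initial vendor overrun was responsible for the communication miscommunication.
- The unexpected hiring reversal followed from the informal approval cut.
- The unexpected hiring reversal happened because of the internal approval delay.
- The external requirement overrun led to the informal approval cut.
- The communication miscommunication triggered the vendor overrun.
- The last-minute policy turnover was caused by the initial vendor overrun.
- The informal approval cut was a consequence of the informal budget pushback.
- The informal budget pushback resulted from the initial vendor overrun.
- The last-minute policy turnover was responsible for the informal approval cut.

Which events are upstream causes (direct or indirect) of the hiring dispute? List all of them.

the communication miscommunication, the external requirement overrun, the informal approval cut, the informal budget pushback, the initial vendor overrun, the internal approval delay, the last-minute policy turnover, the unexpected hiring reversal, the vendor overrun

Immediate causes of the hiring dispute: the informal budget pushback, the unexpected hiring reversal.
Further upstream: the initial vendor overrun, the communication miscommunication, the last-minute policy turnover, the vendor overrun, the external requirement overrun, the informal approval cut, the internal approval delay.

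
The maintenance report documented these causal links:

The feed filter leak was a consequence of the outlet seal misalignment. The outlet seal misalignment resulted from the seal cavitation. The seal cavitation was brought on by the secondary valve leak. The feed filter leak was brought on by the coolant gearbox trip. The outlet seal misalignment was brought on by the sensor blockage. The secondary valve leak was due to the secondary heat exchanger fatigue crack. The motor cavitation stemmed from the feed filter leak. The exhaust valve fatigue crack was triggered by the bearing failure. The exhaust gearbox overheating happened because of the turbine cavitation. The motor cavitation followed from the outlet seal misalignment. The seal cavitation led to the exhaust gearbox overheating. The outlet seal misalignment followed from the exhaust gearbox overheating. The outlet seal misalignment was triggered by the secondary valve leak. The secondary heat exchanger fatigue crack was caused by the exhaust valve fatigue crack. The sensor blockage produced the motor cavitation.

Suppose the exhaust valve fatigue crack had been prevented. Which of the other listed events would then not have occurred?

Downstream of the exhaust valve fatigue crack: the secondary heat exchanger fatigue crack, the secondary valve leak, the seal cavitation, the exhaust gearbox overheating, the outlet seal misalignment, the feed filter leak, the motor cavitation.
Of those, still caused via another path: the exhaust gearbox overheating, the outlet seal misalignment, the feed filter leak, the motor cavitation.
The remainder have no surviving cause.

the seal cavitation, the secondary heat exchanger fatigue crack, the secondary valve leak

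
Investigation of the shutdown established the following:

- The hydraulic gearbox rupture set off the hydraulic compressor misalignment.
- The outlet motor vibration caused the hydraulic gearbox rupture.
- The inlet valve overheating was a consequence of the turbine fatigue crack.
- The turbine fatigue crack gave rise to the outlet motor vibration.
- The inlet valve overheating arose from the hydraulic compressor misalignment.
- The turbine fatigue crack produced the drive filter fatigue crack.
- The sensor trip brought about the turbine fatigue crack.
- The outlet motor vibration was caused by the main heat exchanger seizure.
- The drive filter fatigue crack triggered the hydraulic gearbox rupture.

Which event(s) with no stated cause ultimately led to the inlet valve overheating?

Tracing upstream from the inlet valve overheating: the inlet valve overheating ← the turbine fatigue crack ← the sensor trip.
A separate upstream branch: the inlet valve overheating ← the hydraulic compressor misalignment ← the hydraulic gearbox rupture ← the outlet motor vibration ← the main heat exchanger seizure.
Each of those chain origins has no stated cause.

the main heat exchanger seizure, the sensor trip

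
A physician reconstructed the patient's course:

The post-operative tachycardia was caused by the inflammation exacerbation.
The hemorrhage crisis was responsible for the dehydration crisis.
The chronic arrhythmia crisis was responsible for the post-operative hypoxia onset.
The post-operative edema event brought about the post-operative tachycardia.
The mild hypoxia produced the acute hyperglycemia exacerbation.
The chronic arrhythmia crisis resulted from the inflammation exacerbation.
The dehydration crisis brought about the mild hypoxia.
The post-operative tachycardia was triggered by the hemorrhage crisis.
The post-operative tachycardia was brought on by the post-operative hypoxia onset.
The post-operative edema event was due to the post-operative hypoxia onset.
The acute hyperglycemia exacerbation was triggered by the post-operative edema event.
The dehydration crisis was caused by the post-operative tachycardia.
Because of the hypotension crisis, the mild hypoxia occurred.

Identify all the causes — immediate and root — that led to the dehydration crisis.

the chronic arrhythmia crisis, the hemorrhage crisis, the inflammation exacerbation, the post-operative edema event, the post-operative hypoxia onset, the post-operative tachycardia

Immediate causes of the dehydration crisis: the hemorrhage crisis, the post-operative tachycardia.
Further upstream: the inflammation exacerbation, the chronic arrhythmia crisis, the post-operative hypoxia onset, the post-operative edema event.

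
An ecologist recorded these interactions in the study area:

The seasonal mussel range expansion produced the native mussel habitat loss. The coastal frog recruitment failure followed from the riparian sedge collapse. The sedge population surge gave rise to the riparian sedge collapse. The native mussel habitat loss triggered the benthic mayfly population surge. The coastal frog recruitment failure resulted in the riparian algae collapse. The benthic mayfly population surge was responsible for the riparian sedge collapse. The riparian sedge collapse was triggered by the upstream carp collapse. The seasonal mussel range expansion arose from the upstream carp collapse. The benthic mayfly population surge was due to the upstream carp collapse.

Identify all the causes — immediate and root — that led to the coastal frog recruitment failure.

the benthic mayfly population surge, the native mussel habitat loss, the riparian sedge collapse, the seasonal mussel range expansion, the sedge population surge, the upstream carp collapse

Immediate cause of the coastal frog recruitment failure: the riparian sedge collapse.
Further upstream: the upstream carp collapse, the seasonal mussel range expansion, the native mussel habitat loss, the benthic mayfly population surge, the sedge population surge.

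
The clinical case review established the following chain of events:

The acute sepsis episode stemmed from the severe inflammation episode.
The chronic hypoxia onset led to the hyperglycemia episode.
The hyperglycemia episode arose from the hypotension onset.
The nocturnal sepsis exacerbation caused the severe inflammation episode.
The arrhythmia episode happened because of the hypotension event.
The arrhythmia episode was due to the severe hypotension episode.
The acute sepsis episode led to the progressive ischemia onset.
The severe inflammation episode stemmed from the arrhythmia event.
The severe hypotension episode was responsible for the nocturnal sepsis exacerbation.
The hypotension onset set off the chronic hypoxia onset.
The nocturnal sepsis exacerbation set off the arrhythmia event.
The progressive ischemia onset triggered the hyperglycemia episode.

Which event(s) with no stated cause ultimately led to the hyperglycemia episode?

the hypotension onset, the severe hypotension episode

Tracing upstream from the hyperglycemia episode: the hyperglycemia episode ← the progressive ischemia onset ← the acute sepsis episode ← the severe inflammation episode ← the nocturnal sepsis exacerbation ← the severe hypotension episode.
A separate upstream branch: the hyperglycemia episode ← the hypotension onset.
Each of those chain origins has no stated cause.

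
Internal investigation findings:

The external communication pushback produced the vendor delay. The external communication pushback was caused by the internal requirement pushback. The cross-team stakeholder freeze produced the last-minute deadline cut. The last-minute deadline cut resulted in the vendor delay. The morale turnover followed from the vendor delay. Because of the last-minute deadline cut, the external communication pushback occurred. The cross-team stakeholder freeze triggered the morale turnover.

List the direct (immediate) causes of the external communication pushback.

the internal requirement pushback, the last-minute deadline cut

Upstream contributors include the cross-team stakeholder freeze, but only the internal requirement pushback, the last-minute deadline cut feed directly into the external communication pushback.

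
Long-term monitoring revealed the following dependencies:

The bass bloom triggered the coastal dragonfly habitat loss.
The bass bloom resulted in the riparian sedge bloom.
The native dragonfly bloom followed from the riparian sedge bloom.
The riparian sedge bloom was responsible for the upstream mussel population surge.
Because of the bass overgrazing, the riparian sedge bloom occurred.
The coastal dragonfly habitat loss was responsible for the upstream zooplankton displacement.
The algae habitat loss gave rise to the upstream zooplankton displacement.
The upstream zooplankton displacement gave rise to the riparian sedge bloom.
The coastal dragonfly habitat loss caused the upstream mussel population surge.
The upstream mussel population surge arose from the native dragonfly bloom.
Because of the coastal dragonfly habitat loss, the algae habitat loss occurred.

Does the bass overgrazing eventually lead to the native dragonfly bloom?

Yes

There is a causal chain: the bass overgrazing → the riparian sedge bloom → the native dragonfly bloom.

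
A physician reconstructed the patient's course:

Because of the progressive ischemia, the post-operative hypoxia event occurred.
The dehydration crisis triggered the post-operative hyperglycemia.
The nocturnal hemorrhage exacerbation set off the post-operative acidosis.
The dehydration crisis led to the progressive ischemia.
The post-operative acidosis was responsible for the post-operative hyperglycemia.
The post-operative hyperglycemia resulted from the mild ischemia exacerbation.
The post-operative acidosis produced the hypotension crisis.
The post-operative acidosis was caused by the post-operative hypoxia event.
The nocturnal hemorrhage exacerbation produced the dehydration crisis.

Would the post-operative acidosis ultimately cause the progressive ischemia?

The post-operative acidosis leads to the post-operative hyperglycemia, the hypotension crisis; the progressive ischemia is not among them.

No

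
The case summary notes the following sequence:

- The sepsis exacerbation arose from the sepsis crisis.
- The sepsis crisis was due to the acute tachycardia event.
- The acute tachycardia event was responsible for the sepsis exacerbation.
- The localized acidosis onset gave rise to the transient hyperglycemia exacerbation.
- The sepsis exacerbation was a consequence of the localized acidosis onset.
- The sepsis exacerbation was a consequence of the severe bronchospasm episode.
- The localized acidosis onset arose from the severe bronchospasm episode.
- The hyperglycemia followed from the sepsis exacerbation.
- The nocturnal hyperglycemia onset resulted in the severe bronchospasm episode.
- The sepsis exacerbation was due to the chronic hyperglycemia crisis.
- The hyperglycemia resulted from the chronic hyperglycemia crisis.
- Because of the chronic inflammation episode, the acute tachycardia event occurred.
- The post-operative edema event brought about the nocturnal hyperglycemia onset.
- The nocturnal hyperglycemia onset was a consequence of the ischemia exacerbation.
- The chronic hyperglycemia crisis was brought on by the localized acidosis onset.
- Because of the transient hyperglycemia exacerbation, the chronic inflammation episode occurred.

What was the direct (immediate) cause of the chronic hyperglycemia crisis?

Upstream contributors include the ischemia exacerbation, the nocturnal hyperglycemia onset, the severe bronchospasm episode, the post-operative edema event, but only the localized acidosis onset feeds directly into the chronic hyperglycemia crisis.

the localized acidosis onset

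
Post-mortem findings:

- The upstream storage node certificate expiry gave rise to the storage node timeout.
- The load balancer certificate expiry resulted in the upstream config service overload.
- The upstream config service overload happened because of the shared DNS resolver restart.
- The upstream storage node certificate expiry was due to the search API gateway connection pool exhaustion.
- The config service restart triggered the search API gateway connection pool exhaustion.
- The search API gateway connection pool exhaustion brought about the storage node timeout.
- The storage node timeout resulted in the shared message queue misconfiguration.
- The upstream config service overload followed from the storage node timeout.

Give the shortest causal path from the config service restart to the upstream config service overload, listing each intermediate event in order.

the config service restart → the search API gateway connection pool exhaustion
the search API gateway connection pool exhaustion → the storage node timeout
the storage node timeout → the upstream config service overload
Length: 3 steps.

the config service restart → the search API gateway connection pool exhaustion → the storage node timeout → the upstream config service overload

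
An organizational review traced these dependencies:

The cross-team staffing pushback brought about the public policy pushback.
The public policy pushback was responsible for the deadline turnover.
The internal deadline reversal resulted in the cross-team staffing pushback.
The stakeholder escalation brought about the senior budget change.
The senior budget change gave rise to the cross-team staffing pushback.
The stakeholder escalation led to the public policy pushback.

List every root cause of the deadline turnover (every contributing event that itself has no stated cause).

the internal deadline reversal, the stakeholder escalation

Tracing upstream from the deadline turnover: the deadline turnover ← the public policy pushback ← the stakeholder escalation.
A separate upstream branch: the deadline turnover ← the public policy pushback ← the cross-team staffing pushback ← the internal deadline reversal.
Each of those chain origins has no stated cause.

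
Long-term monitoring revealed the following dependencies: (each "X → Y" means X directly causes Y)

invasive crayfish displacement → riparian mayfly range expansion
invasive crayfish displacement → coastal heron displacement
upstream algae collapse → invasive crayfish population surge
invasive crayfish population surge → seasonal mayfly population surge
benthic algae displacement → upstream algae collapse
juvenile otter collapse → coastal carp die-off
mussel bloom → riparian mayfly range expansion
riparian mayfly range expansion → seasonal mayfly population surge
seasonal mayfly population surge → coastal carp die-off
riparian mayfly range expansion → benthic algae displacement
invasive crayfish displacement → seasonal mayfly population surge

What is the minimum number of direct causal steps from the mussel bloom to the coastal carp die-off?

3

Shortest chain: the mussel bloom → the riparian mayfly range expansion → the seasonal mayfly population surge → the coastal carp die-off.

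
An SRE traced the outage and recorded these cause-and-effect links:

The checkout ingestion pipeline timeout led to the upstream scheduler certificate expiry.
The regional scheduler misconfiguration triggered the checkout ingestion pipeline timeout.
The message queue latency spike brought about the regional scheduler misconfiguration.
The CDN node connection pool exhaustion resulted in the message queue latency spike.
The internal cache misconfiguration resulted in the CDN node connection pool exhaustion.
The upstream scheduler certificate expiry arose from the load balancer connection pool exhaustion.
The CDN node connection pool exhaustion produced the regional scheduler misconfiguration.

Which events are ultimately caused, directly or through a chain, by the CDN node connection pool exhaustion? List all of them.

the checkout ingestion pipeline timeout, the message queue latency spike, the regional scheduler misconfiguration, the upstream scheduler certificate expiry

Direct effects: the message queue latency spike, the regional scheduler misconfiguration.
2 steps out: the checkout ingestion pipeline timeout.
3 steps out: the upstream scheduler certificate expiry.
Not reachable from it: the internal cache misconfiguration, the load balancer connection pool exhaustion.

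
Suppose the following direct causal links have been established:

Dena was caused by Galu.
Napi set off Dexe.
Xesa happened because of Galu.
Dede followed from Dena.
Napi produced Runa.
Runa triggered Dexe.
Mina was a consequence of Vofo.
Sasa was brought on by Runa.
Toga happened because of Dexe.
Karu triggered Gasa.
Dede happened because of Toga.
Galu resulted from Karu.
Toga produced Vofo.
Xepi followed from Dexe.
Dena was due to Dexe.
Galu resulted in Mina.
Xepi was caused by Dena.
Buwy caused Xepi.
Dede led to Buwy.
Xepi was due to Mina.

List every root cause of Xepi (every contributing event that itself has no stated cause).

Tracing upstream from Xepi: Xepi ← Dena ← Galu ← Karu.
A separate upstream branch: Xepi ← Dexe ← Napi.
Each of those chain origins has no stated cause.

Karu, Napi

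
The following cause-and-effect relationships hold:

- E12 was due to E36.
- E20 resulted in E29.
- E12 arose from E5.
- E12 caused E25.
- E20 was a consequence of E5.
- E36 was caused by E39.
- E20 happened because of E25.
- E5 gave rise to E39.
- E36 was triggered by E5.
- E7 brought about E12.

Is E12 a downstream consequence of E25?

No

E25 leads to E20, E29; E12 is not among them.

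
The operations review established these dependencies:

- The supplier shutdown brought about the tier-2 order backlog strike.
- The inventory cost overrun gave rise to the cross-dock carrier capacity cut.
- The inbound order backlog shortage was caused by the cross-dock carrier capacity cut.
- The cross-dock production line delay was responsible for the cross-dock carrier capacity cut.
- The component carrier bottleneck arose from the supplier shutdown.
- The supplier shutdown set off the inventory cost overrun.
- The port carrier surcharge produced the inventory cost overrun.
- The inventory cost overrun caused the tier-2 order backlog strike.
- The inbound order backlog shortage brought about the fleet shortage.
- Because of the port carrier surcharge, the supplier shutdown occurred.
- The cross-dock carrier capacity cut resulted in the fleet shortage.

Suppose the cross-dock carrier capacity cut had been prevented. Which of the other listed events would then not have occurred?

the fleet shortage, the inbound order backlog shortage

Downstream of the cross-dock carrier capacity cut: the inbound order backlog shortage, the fleet shortage.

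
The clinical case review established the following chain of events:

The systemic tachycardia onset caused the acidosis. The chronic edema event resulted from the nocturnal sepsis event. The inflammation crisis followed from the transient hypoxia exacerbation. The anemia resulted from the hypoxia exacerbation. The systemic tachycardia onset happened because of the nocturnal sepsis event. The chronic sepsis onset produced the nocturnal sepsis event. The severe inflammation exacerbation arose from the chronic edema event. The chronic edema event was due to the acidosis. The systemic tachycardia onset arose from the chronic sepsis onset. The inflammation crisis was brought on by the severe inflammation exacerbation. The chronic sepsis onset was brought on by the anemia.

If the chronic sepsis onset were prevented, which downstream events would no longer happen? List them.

the acidosis, the chronic edema event, the nocturnal sepsis event, the severe inflammation exacerbation, the systemic tachycardia onset

Downstream of the chronic sepsis onset: the nocturnal sepsis event, the systemic tachycardia onset, the acidosis, the chronic edema event, the severe inflammation exacerbation, the inflammation crisis.
Of those, still caused via another path: the inflammation crisis.
The remainder have no surviving cause.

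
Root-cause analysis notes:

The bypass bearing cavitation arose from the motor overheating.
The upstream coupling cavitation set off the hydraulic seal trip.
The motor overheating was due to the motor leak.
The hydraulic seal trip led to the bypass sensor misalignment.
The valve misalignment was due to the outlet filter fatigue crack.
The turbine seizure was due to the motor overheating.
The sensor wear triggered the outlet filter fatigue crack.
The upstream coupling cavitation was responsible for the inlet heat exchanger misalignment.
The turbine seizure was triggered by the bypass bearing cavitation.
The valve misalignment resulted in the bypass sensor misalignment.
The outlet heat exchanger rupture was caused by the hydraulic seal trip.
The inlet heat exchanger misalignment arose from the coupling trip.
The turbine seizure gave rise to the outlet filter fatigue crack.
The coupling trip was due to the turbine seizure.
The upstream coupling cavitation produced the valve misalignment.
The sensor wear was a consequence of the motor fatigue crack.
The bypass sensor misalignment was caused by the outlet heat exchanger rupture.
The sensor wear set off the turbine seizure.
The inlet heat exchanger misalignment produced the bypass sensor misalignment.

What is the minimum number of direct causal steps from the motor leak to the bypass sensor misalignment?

5

Shortest chain: the motor leak → the motor overheating → the turbine seizure → the coupling trip → the inlet heat exchanger misalignment → the bypass sensor misalignment.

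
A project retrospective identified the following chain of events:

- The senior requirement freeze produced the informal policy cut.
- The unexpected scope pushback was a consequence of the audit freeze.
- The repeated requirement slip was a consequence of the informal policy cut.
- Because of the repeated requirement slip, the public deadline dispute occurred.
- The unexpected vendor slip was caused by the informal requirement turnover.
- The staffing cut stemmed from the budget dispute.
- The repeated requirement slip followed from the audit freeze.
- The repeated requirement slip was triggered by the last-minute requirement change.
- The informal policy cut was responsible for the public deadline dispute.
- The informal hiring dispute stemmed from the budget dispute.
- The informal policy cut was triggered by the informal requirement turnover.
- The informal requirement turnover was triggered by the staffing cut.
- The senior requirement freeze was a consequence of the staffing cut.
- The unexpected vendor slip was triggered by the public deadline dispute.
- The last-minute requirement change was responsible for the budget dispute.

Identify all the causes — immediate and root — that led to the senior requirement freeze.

the budget dispute, the last-minute requirement change, the staffing cut

Immediate cause of the senior requirement freeze: the staffing cut.
Further upstream: the last-minute requirement change, the budget dispute.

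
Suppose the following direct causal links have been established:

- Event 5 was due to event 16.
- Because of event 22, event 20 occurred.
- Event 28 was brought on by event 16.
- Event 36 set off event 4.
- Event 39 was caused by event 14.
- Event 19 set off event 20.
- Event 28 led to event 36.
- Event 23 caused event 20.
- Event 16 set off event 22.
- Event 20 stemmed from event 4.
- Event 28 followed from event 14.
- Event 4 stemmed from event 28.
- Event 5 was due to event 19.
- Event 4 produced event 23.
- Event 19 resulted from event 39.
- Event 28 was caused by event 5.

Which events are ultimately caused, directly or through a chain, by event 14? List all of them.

Direct effects: event 39, event 28.
2 steps out: event 19, event 36, event 4.
3 steps out: event 5, event 23, event 20.
Not reachable from it: event 16, event 22.

event 19, event 20, event 23, event 28, event 36, event 39, event 4, event 5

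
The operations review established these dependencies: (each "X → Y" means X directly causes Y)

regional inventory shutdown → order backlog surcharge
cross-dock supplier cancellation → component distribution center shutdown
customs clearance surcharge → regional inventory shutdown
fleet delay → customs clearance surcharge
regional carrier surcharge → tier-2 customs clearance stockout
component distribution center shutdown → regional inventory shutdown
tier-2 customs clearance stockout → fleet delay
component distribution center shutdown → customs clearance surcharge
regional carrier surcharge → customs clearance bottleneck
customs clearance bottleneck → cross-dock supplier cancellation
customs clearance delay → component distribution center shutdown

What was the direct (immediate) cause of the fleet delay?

Upstream contributors include the regional carrier surcharge, but only the tier-2 customs clearance stockout feeds directly into the fleet delay.

the tier-2 customs clearance stockout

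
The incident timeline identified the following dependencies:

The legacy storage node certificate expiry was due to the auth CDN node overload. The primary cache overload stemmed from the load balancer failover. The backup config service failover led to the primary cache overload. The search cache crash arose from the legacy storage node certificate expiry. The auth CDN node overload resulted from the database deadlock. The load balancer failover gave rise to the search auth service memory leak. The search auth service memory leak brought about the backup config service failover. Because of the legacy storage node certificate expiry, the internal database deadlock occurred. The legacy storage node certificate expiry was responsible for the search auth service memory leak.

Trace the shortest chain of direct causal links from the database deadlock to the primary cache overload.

the database deadlock → the auth CDN node overload → the legacy storage node certificate expiry → the search auth service memory leak → the backup config service failover → the primary cache overload

the database deadlock → the auth CDN node overload
the auth CDN node overload → the legacy storage node certificate expiry
the legacy storage node certificate expiry → the search auth service memory leak
the search auth service memory leak → the backup config service failover
the backup config service failover → the primary cache overload
Length: 5 steps.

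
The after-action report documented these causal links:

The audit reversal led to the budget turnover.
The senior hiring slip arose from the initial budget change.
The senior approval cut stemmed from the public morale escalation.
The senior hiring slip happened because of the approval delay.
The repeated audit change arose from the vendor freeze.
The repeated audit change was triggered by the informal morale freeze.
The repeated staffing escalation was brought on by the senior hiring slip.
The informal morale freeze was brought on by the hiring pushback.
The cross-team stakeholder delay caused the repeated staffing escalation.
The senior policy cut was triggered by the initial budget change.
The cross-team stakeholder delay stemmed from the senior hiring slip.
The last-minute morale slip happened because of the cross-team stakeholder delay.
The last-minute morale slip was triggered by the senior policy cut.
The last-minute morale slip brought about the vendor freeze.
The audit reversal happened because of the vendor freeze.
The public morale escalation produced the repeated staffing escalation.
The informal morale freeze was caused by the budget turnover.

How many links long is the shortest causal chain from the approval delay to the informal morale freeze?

7

Shortest chain: the approval delay → the senior hiring slip → the cross-team stakeholder delay → the last-minute morale slip → the vendor freeze → the audit reversal → the budget turnover → the informal morale freeze.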